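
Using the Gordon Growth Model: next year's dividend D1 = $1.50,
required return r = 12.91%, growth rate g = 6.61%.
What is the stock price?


Formula: P = D1 / (r - g)
Spread: r - g = 0.1291 - 0.0661 = 0.063
Substituting: P = $1.50 / 0.063
P = $23.81

$23.81


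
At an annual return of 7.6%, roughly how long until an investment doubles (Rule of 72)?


Formula: Years ≈ 72 / r
Substituting: Years ≈ 72 / 7.6
Years ≈ 9.5

9.5 years


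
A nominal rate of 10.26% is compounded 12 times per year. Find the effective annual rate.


Formula: EAR = (1 + r/m)^m - 1
Period rate: r/m = 0.1026 / 12 = 0.00855
Compounding: (1 + 0.00855)^12 = 1.107565
EAR = 1.107565 - 1 = 0.107565

0.107565


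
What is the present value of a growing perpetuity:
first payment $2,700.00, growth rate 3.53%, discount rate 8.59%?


Formula: PV = C / (r - g)
Spread: r - g = 0.0859 - 0.0353 = 0.0506
Substituting: PV = $2,700.00 / 0.0506
PV = $53,359.68

$53,359.68


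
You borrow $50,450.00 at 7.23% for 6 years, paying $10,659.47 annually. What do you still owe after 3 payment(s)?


Formula: Balance = PV*(1+r)^k - PMT*((1+r)^k - 1)/r
Growth: (1 + 0.0723)^3 = 1.23296
Accumulated factor: ((1+r)^k - 1)/r = 3.222127
Balance = $50,450.00 * 1.23296 - $10,659.47 * 3.222127
Balance = $27,856.65

$27,856.65


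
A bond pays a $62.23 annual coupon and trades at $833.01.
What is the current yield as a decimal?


Formula: Current yield = annual coupon / price
Substituting: CY = $62.23 / $833.01
CY = 0.074705

0.074705


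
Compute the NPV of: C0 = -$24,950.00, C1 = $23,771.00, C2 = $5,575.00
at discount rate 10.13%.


Formula: NPV = C0 + C1/(1+r) + C2/(1+r)^2
Discount C1: $23,771.00 / (1 + 0.1013) = $21,584.49
Discount C2: $5,575.00 / (1 + 0.1013)^2 = $4,596.57
NPV = -$24,950.00 + $21,584.49 + $4,596.57 = $1,231.06

$1,231.06


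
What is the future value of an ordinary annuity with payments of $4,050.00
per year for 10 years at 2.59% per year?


Formula: FV = PMT * ((1+r)^n - 1) / r
Growth factor: (1 + 0.0259)^10 = 1.291369
Numerator: 1.291369 - 1 = 0.291369
FV = $4,050.00 * 0.291369 / 0.0259 = $45,561.53

$45,561.53


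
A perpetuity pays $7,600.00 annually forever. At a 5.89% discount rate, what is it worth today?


Formula: PV = C / r
Substituting: PV = $7,600.00 / 0.0589
PV = $129,032.26

$129,032.26


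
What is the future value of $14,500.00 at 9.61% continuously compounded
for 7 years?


Formula: FV = P * e^(r*t)
Exponent: r*t = 0.0961 * 7 = 0.6727
e^(0.6727) = 1.959521
FV = $14,500.00 * 1.959521 = $28,413.05

$28,413.05


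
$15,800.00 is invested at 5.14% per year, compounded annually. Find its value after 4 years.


Formula: FV = P * (1 + r)^n
Substituting: FV = $15,800.00 * (1 + 0.0514)^4
Growth factor: (1.0514)^4 = 1.222002
FV = $15,800.00 * 1.222002 = $19,307.63

$19,307.63


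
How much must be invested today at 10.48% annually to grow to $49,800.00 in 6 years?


Formula: PV = FV / (1 + r)^n
Substituting: PV = $49,800.00 / (1 + 0.1048)^6
Discount factor: (1.1048)^6 = 1.818453
PV = $49,800.00 / 1.818453 = $27,385.92

$27,385.92


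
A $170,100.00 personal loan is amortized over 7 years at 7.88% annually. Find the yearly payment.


Formula: PMT = PV * r / (1 - (1+r)^(-n))
Denominator: 1 - (1 + 0.0788)^(-7) = 0.411951
Numerator: $170,100.00 * 0.0788 = 13403.88
PMT = 13403.88 / 0.411951 = $32,537.55

$32,537.55


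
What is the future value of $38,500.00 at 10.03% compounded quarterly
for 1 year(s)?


Formula: FV = P * (1 + r/m)^(m*t)
Period rate: r/m = 0.1003 / 4 = 0.025075
Total periods: m*t = 4 * 1 = 4
Growth factor: (1 + 0.025075)^4 = 1.104136
FV = $38,500.00 * 1.104136 = $42,509.24

$42,509.24


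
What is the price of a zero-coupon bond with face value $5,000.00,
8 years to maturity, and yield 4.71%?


Formula: Price = FV / (1 + r)^n
Substituting: Price = $5,000.00 / (1 + 0.0471)^8
Discount factor: (1.0471)^8 = 1.445125
Price = $5,000.00 / 1.445125 = $3,459.91

$3,459.91


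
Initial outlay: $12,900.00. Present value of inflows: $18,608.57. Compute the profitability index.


Formula: PI = PV(cash flows) / initial investment
Substituting: PI = $18,608.57 / $12,900.00
PI = 1.4425

1.4425


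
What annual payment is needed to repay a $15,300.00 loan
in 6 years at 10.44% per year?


Formula: PMT = PV * r / (1 - (1+r)^(-n))
Denominator: 1 - (1 + 0.1044)^(-6) = 0.448886
Numerator: $15,300.00 * 0.1044 = 1597.32
PMT = 1597.32 / 0.448886 = $3,558.41

$3,558.41


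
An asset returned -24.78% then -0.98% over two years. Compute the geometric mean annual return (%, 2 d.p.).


Formula: Geometric mean = ((1+r1)*(1+r2))^(1/2) - 1
Product: (1 + -0.2478) * (1 + -0.0098) = 0.7522 * 0.9902 = 0.744828
Square root: 0.744828^0.5 = 0.863034
Geometric mean = 0.863034 - 1 = -0.136966
As percentage: -13.70%

-13.70%


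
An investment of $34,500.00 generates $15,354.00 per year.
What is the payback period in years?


Formula: Payback = investment / annual cash flow
Substituting: Payback = $34,500.00 / $15,354.00
Payback = 2.247 years

2.247 years


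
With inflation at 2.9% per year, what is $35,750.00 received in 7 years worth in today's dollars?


Formula: Real value = nominal / (1 + inflation)^years
Price level: (1 + 0.029)^7 = 1.22154
Real value = $35,750.00 / 1.22154 = $29,266.34

$29,266.34


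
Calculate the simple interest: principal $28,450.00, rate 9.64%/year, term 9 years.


Formula: I = P * r * t
Substituting: I = $28,450.00 * 0.0964 * 9
Step: I = $28,450.00 * 0.8676
I = $24,683.22

$24,683.22


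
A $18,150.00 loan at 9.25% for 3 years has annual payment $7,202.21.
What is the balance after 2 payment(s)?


Formula: Balance = PV*(1+r)^k - PMT*((1+r)^k - 1)/r
Growth: (1 + 0.0925)^2 = 1.193556
Accumulated factor: ((1+r)^k - 1)/r = 2.0925
Balance = $18,150.00 * 1.193556 - $7,202.21 * 2.0925
Balance = $6,592.42

$6,592.42


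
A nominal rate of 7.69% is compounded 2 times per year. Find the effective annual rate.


Formula: EAR = (1 + r/m)^m - 1
Period rate: r/m = 0.0769 / 2 = 0.03845
Compounding: (1 + 0.03845)^2 = 1.078378
EAR = 1.078378 - 1 = 0.078378

0.078378


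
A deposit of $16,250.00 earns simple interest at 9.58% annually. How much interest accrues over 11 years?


Formula: I = P * r * t
Substituting: I = $16,250.00 * 0.0958 * 11
Step: I = $16,250.00 * 1.0538
I = $17,124.25

$17,124.25


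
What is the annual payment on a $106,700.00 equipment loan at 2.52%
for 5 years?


Formula: PMT = PV * r / (1 - (1+r)^(-n))
Denominator: 1 - (1 + 0.0252)^(-5) = 0.117008
Numerator: $106,700.00 * 0.0252 = 2688.84
PMT = 2688.84 / 0.117008 = $22,980.06

$22,980.06


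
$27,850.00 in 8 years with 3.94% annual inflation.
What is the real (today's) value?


Formula: Real value = nominal / (1 + inflation)^years
Price level: (1 + 0.0394)^8 = 1.362265
Real value = $27,850.00 / 1.362265 = $20,443.89

$20,443.89


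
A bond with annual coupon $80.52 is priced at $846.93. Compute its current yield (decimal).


Formula: Current yield = annual coupon / price
Substituting: CY = $80.52 / $846.93
CY = 0.095073

0.095073


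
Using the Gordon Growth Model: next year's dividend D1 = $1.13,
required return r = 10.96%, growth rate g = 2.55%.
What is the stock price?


Formula: P = D1 / (r - g)
Spread: r - g = 0.1096 - 0.0255 = 0.0841
Substituting: P = $1.13 / 0.0841
P = $13.44

$13.44


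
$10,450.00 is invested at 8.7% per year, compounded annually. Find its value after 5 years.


Formula: FV = P * (1 + r)^n
Substituting: FV = $10,450.00 * (1 + 0.087)^5
Growth factor: (1.087)^5 = 1.517566
FV = $10,450.00 * 1.517566 = $15,858.57

$15,858.57


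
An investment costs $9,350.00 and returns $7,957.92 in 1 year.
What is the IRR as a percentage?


Formula: IRR = C1/C0 - 1
Substituting: IRR = $7,957.92 / $9,350.00 - 1
Ratio: 0.851114 - 1 = -0.148886
IRR = -14.8886%

-14.8886%


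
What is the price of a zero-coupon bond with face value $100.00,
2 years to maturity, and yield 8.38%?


Formula: Price = FV / (1 + r)^n
Substituting: Price = $100.00 / (1 + 0.0838)^2
Discount factor: (1.0838)^2 = 1.174622
Price = $100.00 / 1.174622 = $85.13

$85.13


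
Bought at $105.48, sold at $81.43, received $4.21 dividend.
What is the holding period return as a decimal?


Formula: HPR = (P1 - P0 + D) / P0
Gain: $81.43 - $105.48 + $4.21 = -$19.84
HPR = -$19.84 / $105.48 = -0.1881

-0.1881


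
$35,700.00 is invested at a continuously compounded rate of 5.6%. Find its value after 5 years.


Formula: FV = P * e^(r*t)
Exponent: r*t = 0.056 * 5 = 0.28
e^(0.28) = 1.32313
FV = $35,700.00 * 1.32313 = $47,235.73

$47,235.73


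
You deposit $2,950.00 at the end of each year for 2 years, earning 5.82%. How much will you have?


Formula: FV = PMT * ((1+r)^n - 1) / r
Growth factor: (1 + 0.0582)^2 = 1.119787
Numerator: 1.119787 - 1 = 0.119787
FV = $2,950.00 * 0.119787 / 0.0582 = $6,071.69

$6,071.69


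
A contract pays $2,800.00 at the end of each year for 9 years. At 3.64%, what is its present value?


Formula: PV = PMT * (1 - (1+r)^(-n)) / r
Discount factor: (1 + 0.0364)^(-9) = 0.724859
Bracket: 1 - 0.724859 = 0.275141
PV = $2,800.00 * 0.275141 / 0.0364 = $21,164.71

$21,164.71


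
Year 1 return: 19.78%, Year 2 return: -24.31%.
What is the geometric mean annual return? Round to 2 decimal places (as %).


Formula: Geometric mean = ((1+r1)*(1+r2))^(1/2) - 1
Product: (1 + 0.1978) * (1 + -0.2431) = 1.1978 * 0.7569 = 0.906615
Square root: 0.906615^0.5 = 0.952163
Geometric mean = 0.952163 - 1 = -0.047837
As percentage: -4.78%

-4.78%


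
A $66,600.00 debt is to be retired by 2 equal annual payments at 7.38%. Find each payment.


Formula: PMT = PV * r / (1 - (1+r)^(-n))
Denominator: 1 - (1 + 0.0738)^(-2) = 0.132732
Numerator: $66,600.00 * 0.0738 = 4915.08
PMT = 4915.08 / 0.132732 = $37,030.04

$37,030.04


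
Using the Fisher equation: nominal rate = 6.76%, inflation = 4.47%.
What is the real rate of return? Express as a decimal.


Formula: (1 + r_real) = (1 + r_nom) / (1 + inflation)
Substituting: (1 + r_real) = 1.0676 / 1.0447
(1 + r_real) = 1.02192
r_real = 1.02192 - 1 = 0.02192

0.02192


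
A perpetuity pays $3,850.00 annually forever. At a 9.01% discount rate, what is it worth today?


Formula: PV = C / r
Substituting: PV = $3,850.00 / 0.0901
PV = $42,730.30

$42,730.30


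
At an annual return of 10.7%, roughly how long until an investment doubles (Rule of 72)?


Formula: Years ≈ 72 / r
Substituting: Years ≈ 72 / 10.7
Years ≈ 6.7

6.7 years


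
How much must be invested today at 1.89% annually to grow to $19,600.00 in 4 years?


Formula: PV = FV / (1 + r)^n
Substituting: PV = $19,600.00 / (1 + 0.0189)^4
Discount factor: (1.0189)^4 = 1.07777
PV = $19,600.00 / 1.07777 = $18,185.69

$18,185.69


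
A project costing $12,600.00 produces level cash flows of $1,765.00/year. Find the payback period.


Formula: Payback = investment / annual cash flow
Substituting: Payback = $12,600.00 / $1,765.00
Payback = 7.1388 years

7.1388 years


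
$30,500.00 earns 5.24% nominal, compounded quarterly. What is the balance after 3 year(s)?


Formula: FV = P * (1 + r/m)^(m*t)
Period rate: r/m = 0.0524 / 4 = 0.0131
Total periods: m*t = 4 * 3 = 12
Growth factor: (1 + 0.0131)^12 = 1.169036
FV = $30,500.00 * 1.169036 = $35,655.59

$35,655.59


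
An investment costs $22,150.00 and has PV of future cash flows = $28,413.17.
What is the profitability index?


Formula: PI = PV(cash flows) / initial investment
Substituting: PI = $28,413.17 / $22,150.00
PI = 1.2828

1.2828


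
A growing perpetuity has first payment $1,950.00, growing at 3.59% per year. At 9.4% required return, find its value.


Formula: PV = C / (r - g)
Spread: r - g = 0.094 - 0.0359 = 0.0581
Substituting: PV = $1,950.00 / 0.0581
PV = $33,562.82

$33,562.82


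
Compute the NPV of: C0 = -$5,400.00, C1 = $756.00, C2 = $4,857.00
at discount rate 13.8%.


Formula: NPV = C0 + C1/(1+r) + C2/(1+r)^2
Discount C1: $756.00 / (1 + 0.138) = $664.32
Discount C2: $4,857.00 / (1 + 0.138)^2 = $3,750.45
NPV = -$5,400.00 + $664.32 + $3,750.45 = -$985.22

-$985.22


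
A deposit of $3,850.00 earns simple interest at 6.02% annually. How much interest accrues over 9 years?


Formula: I = P * r * t
Substituting: I = $3,850.00 * 0.0602 * 9
Step: I = $3,850.00 * 0.5418
I = $2,085.93

$2,085.93


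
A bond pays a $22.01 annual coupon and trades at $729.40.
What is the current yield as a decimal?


Formula: Current yield = annual coupon / price
Substituting: CY = $22.01 / $729.40
CY = 0.030175

0.030175


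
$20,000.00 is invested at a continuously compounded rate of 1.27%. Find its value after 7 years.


Formula: FV = P * e^(r*t)
Exponent: r*t = 0.0127 * 7 = 0.0889
e^(0.0889) = 1.092971
FV = $20,000.00 * 1.092971 = $21,859.43

$21,859.43


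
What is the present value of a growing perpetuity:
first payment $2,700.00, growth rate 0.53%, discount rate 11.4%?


Formula: PV = C / (r - g)
Spread: r - g = 0.114 - 0.0053 = 0.1087
Substituting: PV = $2,700.00 / 0.1087
PV = $24,839.01

$24,839.01


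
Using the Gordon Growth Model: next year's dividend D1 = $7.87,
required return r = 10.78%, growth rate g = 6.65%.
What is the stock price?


Formula: P = D1 / (r - g)
Spread: r - g = 0.1078 - 0.0665 = 0.0413
Substituting: P = $7.87 / 0.0413
P = $190.56

$190.56


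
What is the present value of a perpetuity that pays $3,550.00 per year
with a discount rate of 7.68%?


Formula: PV = C / r
Substituting: PV = $3,550.00 / 0.0768
PV = $46,223.96

$46,223.96


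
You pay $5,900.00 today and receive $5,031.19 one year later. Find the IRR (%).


Formula: IRR = C1/C0 - 1
Substituting: IRR = $5,031.19 / $5,900.00 - 1
Ratio: 0.852744 - 1 = -0.147256
IRR = -14.7256%

-14.7256%


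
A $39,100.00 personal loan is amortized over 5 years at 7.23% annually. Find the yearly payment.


Formula: PMT = PV * r / (1 - (1+r)^(-n))
Denominator: 1 - (1 + 0.0723)^(-5) = 0.294628
Numerator: $39,100.00 * 0.0723 = 2826.93
PMT = 2826.93 / 0.294628 = $9,594.93

$9,594.93


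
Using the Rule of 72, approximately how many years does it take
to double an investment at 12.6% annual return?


Formula: Years ≈ 72 / r
Substituting: Years ≈ 72 / 12.6
Years ≈ 5.7

5.7 years


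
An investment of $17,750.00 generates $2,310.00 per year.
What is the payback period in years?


Formula: Payback = investment / annual cash flow
Substituting: Payback = $17,750.00 / $2,310.00
Payback = 7.684 years

7.684 years


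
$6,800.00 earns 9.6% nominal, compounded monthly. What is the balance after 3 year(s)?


Formula: FV = P * (1 + r/m)^(m*t)
Period rate: r/m = 0.096 / 12 = 0.008
Total periods: m*t = 12 * 3 = 36
Growth factor: (1 + 0.008)^36 = 1.33223
FV = $6,800.00 * 1.33223 = $9,059.16

$9,059.16


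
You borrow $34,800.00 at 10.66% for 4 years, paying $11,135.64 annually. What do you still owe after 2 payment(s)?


Formula: Balance = PV*(1+r)^k - PMT*((1+r)^k - 1)/r
Growth: (1 + 0.1066)^2 = 1.224564
Accumulated factor: ((1+r)^k - 1)/r = 2.1066
Balance = $34,800.00 * 1.224564 - $11,135.64 * 2.1066
Balance = $19,156.47

$19,156.47


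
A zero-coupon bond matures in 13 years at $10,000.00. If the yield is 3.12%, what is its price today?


Formula: Price = FV / (1 + r)^n
Substituting: Price = $10,000.00 / (1 + 0.0312)^13
Discount factor: (1.0312)^13 = 1.490932
Price = $10,000.00 / 1.490932 = $6,707.22

$6,707.22


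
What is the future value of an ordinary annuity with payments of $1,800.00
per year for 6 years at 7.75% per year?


Formula: FV = PMT * ((1+r)^n - 1) / r
Growth factor: (1 + 0.0775)^6 = 1.564962
Numerator: 1.564962 - 1 = 0.564962
FV = $1,800.00 * 0.564962 / 0.0775 = $13,121.69

$13,121.69


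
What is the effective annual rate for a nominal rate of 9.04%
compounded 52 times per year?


Formula: EAR = (1 + r/m)^m - 1
Period rate: r/m = 0.0904 / 52 = 0.001738
Compounding: (1 + 0.001738)^52 = 1.094526
EAR = 1.094526 - 1 = 0.094526

0.094526


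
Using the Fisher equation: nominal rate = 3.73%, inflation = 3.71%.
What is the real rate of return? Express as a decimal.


Formula: (1 + r_real) = (1 + r_nom) / (1 + inflation)
Substituting: (1 + r_real) = 1.0373 / 1.0371
(1 + r_real) = 1.000193
r_real = 1.000193 - 1 = 0.000193

0.000193


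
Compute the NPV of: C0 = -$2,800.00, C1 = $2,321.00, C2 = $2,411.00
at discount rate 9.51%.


Formula: NPV = C0 + C1/(1+r) + C2/(1+r)^2
Discount C1: $2,321.00 / (1 + 0.0951) = $2,119.44
Discount C2: $2,411.00 / (1 + 0.0951)^2 = $2,010.43
NPV = -$2,800.00 + $2,119.44 + $2,010.43 = $1,329.87

$1,329.87


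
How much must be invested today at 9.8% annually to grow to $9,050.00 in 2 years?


Formula: PV = FV / (1 + r)^n
Substituting: PV = $9,050.00 / (1 + 0.098)^2
Discount factor: (1.098)^2 = 1.205604
PV = $9,050.00 / 1.205604 = $7,506.61

$7,506.61


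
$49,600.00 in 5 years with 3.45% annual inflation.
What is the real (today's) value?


Formula: Real value = nominal / (1 + inflation)^years
Price level: (1 + 0.0345)^5 = 1.18482
Real value = $49,600.00 / 1.18482 = $41,862.89

$41,862.89


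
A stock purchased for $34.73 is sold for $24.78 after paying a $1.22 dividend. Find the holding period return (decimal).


Formula: HPR = (P1 - P0 + D) / P0
Gain: $24.78 - $34.73 + $1.22 = -$8.73
HPR = -$8.73 / $34.73 = -0.2514

-0.2514


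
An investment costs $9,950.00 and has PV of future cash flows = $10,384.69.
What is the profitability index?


Formula: PI = PV(cash flows) / initial investment
Substituting: PI = $10,384.69 / $9,950.00
PI = 1.0437

1.0437


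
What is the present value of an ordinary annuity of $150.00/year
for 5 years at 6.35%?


Formula: PV = PMT * (1 - (1+r)^(-n)) / r
Discount factor: (1 + 0.0635)^(-5) = 0.735043
Bracket: 1 - 0.735043 = 0.264957
PV = $150.00 * 0.264957 / 0.0635 = $625.88

$625.88


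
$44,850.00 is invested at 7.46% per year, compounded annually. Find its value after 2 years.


Formula: FV = P * (1 + r)^n
Substituting: FV = $44,850.00 * (1 + 0.0746)^2
Growth factor: (1.0746)^2 = 1.154765
FV = $44,850.00 * 1.154765 = $51,791.22

$51,791.22


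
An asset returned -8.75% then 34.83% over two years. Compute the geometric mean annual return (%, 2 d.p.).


Formula: Geometric mean = ((1+r1)*(1+r2))^(1/2) - 1
Product: (1 + -0.0875) * (1 + 0.3483) = 0.9125 * 1.3483 = 1.230324
Square root: 1.230324^0.5 = 1.1092
Geometric mean = 1.1092 - 1 = 0.1092
As percentage: 10.92%

10.92%


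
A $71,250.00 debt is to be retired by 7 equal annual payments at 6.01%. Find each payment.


Formula: PMT = PV * r / (1 - (1+r)^(-n))
Denominator: 1 - (1 + 0.0601)^(-7) = 0.335382
Numerator: $71,250.00 * 0.0601 = 4282.125
PMT = 4282.125 / 0.335382 = $12,767.91

$12,767.91


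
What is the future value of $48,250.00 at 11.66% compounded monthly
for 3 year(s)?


Formula: FV = P * (1 + r/m)^(m*t)
Period rate: r/m = 0.1166 / 12 = 0.009717
Total periods: m*t = 12 * 3 = 36
Growth factor: (1 + 0.009717)^36 = 1.41639
FV = $48,250.00 * 1.41639 = $68,340.82

$68,340.82


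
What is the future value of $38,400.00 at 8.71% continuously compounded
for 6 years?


Formula: FV = P * e^(r*t)
Exponent: r*t = 0.0871 * 6 = 0.5226
e^(0.5226) = 1.686407
FV = $38,400.00 * 1.686407 = $64,758.01

$64,758.01


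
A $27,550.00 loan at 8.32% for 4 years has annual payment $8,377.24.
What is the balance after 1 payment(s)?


Formula: Balance = PV*(1+r)^k - PMT*((1+r)^k - 1)/r
Growth: (1 + 0.0832)^1 = 1.0832
Accumulated factor: ((1+r)^k - 1)/r = 1.0
Balance = $27,550.00 * 1.0832 - $8,377.24 * 1.0
Balance = $21,464.92

$21,464.92


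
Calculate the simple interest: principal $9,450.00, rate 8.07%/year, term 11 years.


Formula: I = P * r * t
Substituting: I = $9,450.00 * 0.0807 * 11
Step: I = $9,450.00 * 0.8877
I = $8,388.77

$8,388.77


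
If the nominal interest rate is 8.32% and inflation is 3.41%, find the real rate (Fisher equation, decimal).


Formula: (1 + r_real) = (1 + r_nom) / (1 + inflation)
Substituting: (1 + r_real) = 1.0832 / 1.0341
(1 + r_real) = 1.047481
r_real = 1.047481 - 1 = 0.047481

0.047481


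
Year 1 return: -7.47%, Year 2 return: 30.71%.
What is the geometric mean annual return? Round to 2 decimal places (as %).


Formula: Geometric mean = ((1+r1)*(1+r2))^(1/2) - 1
Product: (1 + -0.0747) * (1 + 0.3071) = 0.9253 * 1.3071 = 1.20946
Square root: 1.20946^0.5 = 1.099754
Geometric mean = 1.099754 - 1 = 0.099754
As percentage: 9.98%

9.98%


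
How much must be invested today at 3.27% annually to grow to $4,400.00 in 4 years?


Formula: PV = FV / (1 + r)^n
Substituting: PV = $4,400.00 / (1 + 0.0327)^4
Discount factor: (1.0327)^4 = 1.137357
PV = $4,400.00 / 1.137357 = $3,868.62

$3,868.62


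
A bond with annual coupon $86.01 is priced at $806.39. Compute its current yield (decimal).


Formula: Current yield = annual coupon / price
Substituting: CY = $86.01 / $806.39
CY = 0.106661

0.106661


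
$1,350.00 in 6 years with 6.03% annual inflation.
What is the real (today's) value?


Formula: Real value = nominal / (1 + inflation)^years
Price level: (1 + 0.0603)^6 = 1.42093
Real value = $1,350.00 / 1.42093 = $950.08

$950.08


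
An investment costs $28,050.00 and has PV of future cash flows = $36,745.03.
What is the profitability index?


Formula: PI = PV(cash flows) / initial investment
Substituting: PI = $36,745.03 / $28,050.00
PI = 1.31

1.31


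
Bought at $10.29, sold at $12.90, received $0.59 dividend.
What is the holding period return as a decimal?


Formula: HPR = (P1 - P0 + D) / P0
Gain: $12.90 - $10.29 + $0.59 = $3.20
HPR = $3.20 / $10.29 = 0.311

0.311


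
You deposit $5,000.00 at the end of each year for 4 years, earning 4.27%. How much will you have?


Formula: FV = PMT * ((1+r)^n - 1) / r
Growth factor: (1 + 0.0427)^4 = 1.182054
Numerator: 1.182054 - 1 = 0.182054
FV = $5,000.00 * 0.182054 / 0.0427 = $21,317.86

$21,317.86


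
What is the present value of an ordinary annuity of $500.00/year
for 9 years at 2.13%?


Formula: PV = PMT * (1 - (1+r)^(-n)) / r
Discount factor: (1 + 0.0213)^(-9) = 0.827218
Bracket: 1 - 0.827218 = 0.172782
PV = $500.00 * 0.172782 / 0.0213 = $4,055.91

$4,055.91


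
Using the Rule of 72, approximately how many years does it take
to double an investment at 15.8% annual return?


Formula: Years ≈ 72 / r
Substituting: Years ≈ 72 / 15.8
Years ≈ 4.6

4.6 years


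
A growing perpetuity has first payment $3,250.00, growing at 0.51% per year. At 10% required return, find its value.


Formula: PV = C / (r - g)
Spread: r - g = 0.1 - 0.0051 = 0.0949
Substituting: PV = $3,250.00 / 0.0949
PV = $34,246.58

$34,246.58


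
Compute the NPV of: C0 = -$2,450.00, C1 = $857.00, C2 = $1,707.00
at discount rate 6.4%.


Formula: NPV = C0 + C1/(1+r) + C2/(1+r)^2
Discount C1: $857.00 / (1 + 0.064) = $805.45
Discount C2: $1,707.00 / (1 + 0.064)^2 = $1,507.82
NPV = -$2,450.00 + $805.45 + $1,507.82 = -$136.73

-$136.73


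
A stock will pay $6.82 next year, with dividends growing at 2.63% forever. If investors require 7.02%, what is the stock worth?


Formula: P = D1 / (r - g)
Spread: r - g = 0.0702 - 0.0263 = 0.0439
Substituting: P = $6.82 / 0.0439
P = $155.35

$155.35


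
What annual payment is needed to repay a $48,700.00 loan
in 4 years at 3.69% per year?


Formula: PMT = PV * r / (1 - (1+r)^(-n))
Denominator: 1 - (1 + 0.0369)^(-4) = 0.134928
Numerator: $48,700.00 * 0.0369 = 1797.03
PMT = 1797.03 / 0.134928 = $13,318.49

$13,318.49


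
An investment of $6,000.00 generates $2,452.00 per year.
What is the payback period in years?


Formula: Payback = investment / annual cash flow
Substituting: Payback = $6,000.00 / $2,452.00
Payback = 2.447 years

2.447 years


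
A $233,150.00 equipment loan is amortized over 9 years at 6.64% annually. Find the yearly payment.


Formula: PMT = PV * r / (1 - (1+r)^(-n))
Denominator: 1 - (1 + 0.0664)^(-9) = 0.439315
Numerator: $233,150.00 * 0.0664 = 15481.16
PMT = 15481.16 / 0.439315 = $35,239.30

$35,239.30


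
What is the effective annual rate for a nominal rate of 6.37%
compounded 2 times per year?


Formula: EAR = (1 + r/m)^m - 1
Period rate: r/m = 0.0637 / 2 = 0.03185
Compounding: (1 + 0.03185)^2 = 1.064714
EAR = 1.064714 - 1 = 0.064714

0.064714


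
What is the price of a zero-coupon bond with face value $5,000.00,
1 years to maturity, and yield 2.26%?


Formula: Price = FV / (1 + r)^n
Substituting: Price = $5,000.00 / (1 + 0.0226)^1
Discount factor: (1.0226)^1 = 1.0226
Price = $5,000.00 / 1.0226 = $4,889.50

$4,889.50


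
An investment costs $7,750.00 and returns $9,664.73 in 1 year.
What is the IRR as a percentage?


Formula: IRR = C1/C0 - 1
Substituting: IRR = $9,664.73 / $7,750.00 - 1
Ratio: 1.247062 - 1 = 0.247062
IRR = 24.7062%

24.7062%


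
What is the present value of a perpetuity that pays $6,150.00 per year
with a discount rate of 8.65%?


Formula: PV = C / r
Substituting: PV = $6,150.00 / 0.0865
PV = $71,098.27

$71,098.27


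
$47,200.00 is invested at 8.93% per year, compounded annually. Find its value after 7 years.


Formula: FV = P * (1 + r)^n
Substituting: FV = $47,200.00 * (1 + 0.0893)^7
Growth factor: (1.0893)^7 = 1.819837
FV = $47,200.00 * 1.819837 = $85,896.31

$85,896.31


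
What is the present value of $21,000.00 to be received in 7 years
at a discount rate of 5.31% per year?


Formula: PV = FV / (1 + r)^n
Substituting: PV = $21,000.00 / (1 + 0.0531)^7
Discount factor: (1.0531)^7 = 1.436439
PV = $21,000.00 / 1.436439 = $14,619.48

$14,619.48


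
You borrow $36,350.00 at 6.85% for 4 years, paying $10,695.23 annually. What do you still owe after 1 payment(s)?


Formula: Balance = PV*(1+r)^k - PMT*((1+r)^k - 1)/r
Growth: (1 + 0.0685)^1 = 1.0685
Accumulated factor: ((1+r)^k - 1)/r = 1.0
Balance = $36,350.00 * 1.0685 - $10,695.23 * 1.0
Balance = $28,144.75

$28,144.75


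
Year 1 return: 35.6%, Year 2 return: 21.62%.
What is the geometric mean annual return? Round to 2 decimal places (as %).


Formula: Geometric mean = ((1+r1)*(1+r2))^(1/2) - 1
Product: (1 + 0.356) * (1 + 0.2162) = 1.356 * 1.2162 = 1.649167
Square root: 1.649167^0.5 = 1.284199
Geometric mean = 1.284199 - 1 = 0.284199
As percentage: 28.42%

28.42%


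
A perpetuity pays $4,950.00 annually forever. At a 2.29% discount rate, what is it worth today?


Formula: PV = C / r
Substituting: PV = $4,950.00 / 0.0229
PV = $216,157.21

$216,157.21


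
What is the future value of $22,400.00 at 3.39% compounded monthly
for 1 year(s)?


Formula: FV = P * (1 + r/m)^(m*t)
Period rate: r/m = 0.0339 / 12 = 0.002825
Total periods: m*t = 12 * 1 = 12
Growth factor: (1 + 0.002825)^12 = 1.034432
FV = $22,400.00 * 1.034432 = $23,171.27

$23,171.27


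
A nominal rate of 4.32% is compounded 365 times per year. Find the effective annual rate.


Formula: EAR = (1 + r/m)^m - 1
Period rate: r/m = 0.0432 / 365 = 0.000118
Compounding: (1 + 0.000118)^365 = 1.044144
EAR = 1.044144 - 1 = 0.044144

0.044144


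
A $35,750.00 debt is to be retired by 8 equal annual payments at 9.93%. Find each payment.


Formula: PMT = PV * r / (1 - (1+r)^(-n))
Denominator: 1 - (1 + 0.0993)^(-8) = 0.531111
Numerator: $35,750.00 * 0.0993 = 3549.975
PMT = 3549.975 / 0.531111 = $6,684.06

$6,684.06


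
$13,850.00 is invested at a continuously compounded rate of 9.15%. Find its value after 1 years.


Formula: FV = P * e^(r*t)
Exponent: r*t = 0.0915 * 1 = 0.0915
e^(0.0915) = 1.095817
FV = $13,850.00 * 1.095817 = $15,177.06

$15,177.06


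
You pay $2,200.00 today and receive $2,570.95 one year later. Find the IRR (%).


Formula: IRR = C1/C0 - 1
Substituting: IRR = $2,570.95 / $2,200.00 - 1
Ratio: 1.168614 - 1 = 0.168614
IRR = 16.8614%

16.8614%


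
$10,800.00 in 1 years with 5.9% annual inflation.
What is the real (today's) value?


Formula: Real value = nominal / (1 + inflation)^years
Price level: (1 + 0.059)^1 = 1.059
Real value = $10,800.00 / 1.059 = $10,198.30

$10,198.30


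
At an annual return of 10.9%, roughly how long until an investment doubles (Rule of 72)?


Formula: Years ≈ 72 / r
Substituting: Years ≈ 72 / 10.9
Years ≈ 6.6

6.6 years


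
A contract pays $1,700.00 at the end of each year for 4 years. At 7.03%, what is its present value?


Formula: PV = PMT * (1 - (1+r)^(-n)) / r
Discount factor: (1 + 0.0703)^(-4) = 0.76204
Bracket: 1 - 0.76204 = 0.23796
PV = $1,700.00 * 0.23796 / 0.0703 = $5,754.36

$5,754.36


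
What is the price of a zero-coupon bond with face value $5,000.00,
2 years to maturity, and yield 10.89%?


Formula: Price = FV / (1 + r)^n
Substituting: Price = $5,000.00 / (1 + 0.1089)^2
Discount factor: (1.1089)^2 = 1.229659
Price = $5,000.00 / 1.229659 = $4,066.17

$4,066.17


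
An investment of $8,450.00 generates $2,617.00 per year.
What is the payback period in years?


Formula: Payback = investment / annual cash flow
Substituting: Payback = $8,450.00 / $2,617.00
Payback = 3.2289 years

3.2289 years


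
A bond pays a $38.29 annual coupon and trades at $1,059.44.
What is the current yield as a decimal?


Formula: Current yield = annual coupon / price
Substituting: CY = $38.29 / $1,059.44
CY = 0.036142

0.036142


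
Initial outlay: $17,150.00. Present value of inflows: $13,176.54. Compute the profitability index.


Formula: PI = PV(cash flows) / initial investment
Substituting: PI = $13,176.54 / $17,150.00
PI = 0.7683

0.7683


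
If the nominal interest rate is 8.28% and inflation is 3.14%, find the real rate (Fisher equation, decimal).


Formula: (1 + r_real) = (1 + r_nom) / (1 + inflation)
Substituting: (1 + r_real) = 1.0828 / 1.0314
(1 + r_real) = 1.049835
r_real = 1.049835 - 1 = 0.049835

0.049835


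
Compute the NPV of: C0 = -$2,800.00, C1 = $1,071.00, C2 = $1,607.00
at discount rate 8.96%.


Formula: NPV = C0 + C1/(1+r) + C2/(1+r)^2
Discount C1: $1,071.00 / (1 + 0.0896) = $982.93
Discount C2: $1,607.00 / (1 + 0.0896)^2 = $1,353.57
NPV = -$2,800.00 + $982.93 + $1,353.57 = -$463.50

-$463.50


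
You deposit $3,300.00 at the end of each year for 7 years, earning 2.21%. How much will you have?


Formula: FV = PMT * ((1+r)^n - 1) / r
Growth factor: (1 + 0.0221)^7 = 1.165343
Numerator: 1.165343 - 1 = 0.165343
FV = $3,300.00 * 0.165343 / 0.0221 = $24,689.20

$24,689.20


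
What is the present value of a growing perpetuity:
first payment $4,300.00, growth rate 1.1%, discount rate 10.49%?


Formula: PV = C / (r - g)
Spread: r - g = 0.1049 - 0.011 = 0.0939
Substituting: PV = $4,300.00 / 0.0939
PV = $45,793.40

$45,793.40


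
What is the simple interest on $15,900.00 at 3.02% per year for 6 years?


Formula: I = P * r * t
Substituting: I = $15,900.00 * 0.0302 * 6
Step: I = $15,900.00 * 0.1812
I = $2,881.08

$2,881.08


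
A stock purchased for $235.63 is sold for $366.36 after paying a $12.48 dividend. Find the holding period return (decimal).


Formula: HPR = (P1 - P0 + D) / P0
Gain: $366.36 - $235.63 + $12.48 = $143.21
HPR = $143.21 / $235.63 = 0.6078

0.6078


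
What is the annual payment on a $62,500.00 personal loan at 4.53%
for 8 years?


Formula: PMT = PV * r / (1 - (1+r)^(-n))
Denominator: 1 - (1 + 0.0453)^(-8) = 0.298428
Numerator: $62,500.00 * 0.0453 = 2831.25
PMT = 2831.25 / 0.298428 = $9,487.22

$9,487.22


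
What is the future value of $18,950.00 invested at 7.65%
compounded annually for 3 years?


Formula: FV = P * (1 + r)^n
Substituting: FV = $18,950.00 * (1 + 0.0765)^3
Growth factor: (1.0765)^3 = 1.247504
FV = $18,950.00 * 1.247504 = $23,640.21

$23,640.21


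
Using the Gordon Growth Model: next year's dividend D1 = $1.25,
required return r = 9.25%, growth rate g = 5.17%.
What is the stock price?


Formula: P = D1 / (r - g)
Spread: r - g = 0.0925 - 0.0517 = 0.0408
Substituting: P = $1.25 / 0.0408
P = $30.64

$30.64


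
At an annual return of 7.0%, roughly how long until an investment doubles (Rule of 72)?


Formula: Years ≈ 72 / r
Substituting: Years ≈ 72 / 7.0
Years ≈ 10.3

10.3 years


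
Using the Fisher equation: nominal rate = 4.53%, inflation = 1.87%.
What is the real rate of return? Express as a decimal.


Formula: (1 + r_real) = (1 + r_nom) / (1 + inflation)
Substituting: (1 + r_real) = 1.0453 / 1.0187
(1 + r_real) = 1.026112
r_real = 1.026112 - 1 = 0.026112

0.026112


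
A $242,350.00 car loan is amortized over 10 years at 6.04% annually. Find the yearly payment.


Formula: PMT = PV * r / (1 - (1+r)^(-n))
Denominator: 1 - (1 + 0.0604)^(-10) = 0.443708
Numerator: $242,350.00 * 0.0604 = 14637.94
PMT = 14637.94 / 0.443708 = $32,990.03

$32,990.03


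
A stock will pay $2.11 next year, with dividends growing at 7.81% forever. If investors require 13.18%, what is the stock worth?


Formula: P = D1 / (r - g)
Spread: r - g = 0.1318 - 0.0781 = 0.0537
Substituting: P = $2.11 / 0.0537
P = $39.29

$39.29


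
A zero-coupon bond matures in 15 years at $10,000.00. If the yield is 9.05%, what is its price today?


Formula: Price = FV / (1 + r)^n
Substituting: Price = $10,000.00 / (1 + 0.0905)^15
Discount factor: (1.0905)^15 = 3.667626
Price = $10,000.00 / 3.667626 = $2,726.56

$2,726.56


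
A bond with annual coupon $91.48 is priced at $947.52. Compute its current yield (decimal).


Formula: Current yield = annual coupon / price
Substituting: CY = $91.48 / $947.52
CY = 0.096547

0.096547


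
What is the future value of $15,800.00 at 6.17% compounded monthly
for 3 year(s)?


Formula: FV = P * (1 + r/m)^(m*t)
Period rate: r/m = 0.0617 / 12 = 0.005142
Total periods: m*t = 12 * 3 = 36
Growth factor: (1 + 0.005142)^36 = 1.202768
FV = $15,800.00 * 1.202768 = $19,003.74

$19,003.74


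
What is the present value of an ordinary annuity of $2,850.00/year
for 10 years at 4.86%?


Formula: PV = PMT * (1 - (1+r)^(-n)) / r
Discount factor: (1 + 0.0486)^(-10) = 0.622159
Bracket: 1 - 0.622159 = 0.377841
PV = $2,850.00 * 0.377841 / 0.0486 = $22,157.34

$22,157.34


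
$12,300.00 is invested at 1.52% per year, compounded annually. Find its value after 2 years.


Formula: FV = P * (1 + r)^n
Substituting: FV = $12,300.00 * (1 + 0.0152)^2
Growth factor: (1.0152)^2 = 1.030631
FV = $12,300.00 * 1.030631 = $12,676.76

$12,676.76


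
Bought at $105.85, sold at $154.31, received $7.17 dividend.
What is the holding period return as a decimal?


Formula: HPR = (P1 - P0 + D) / P0
Gain: $154.31 - $105.85 + $7.17 = $55.63
HPR = $55.63 / $105.85 = 0.5256

0.5256


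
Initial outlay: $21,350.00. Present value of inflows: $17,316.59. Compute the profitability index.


Formula: PI = PV(cash flows) / initial investment
Substituting: PI = $17,316.59 / $21,350.00
PI = 0.8111

0.8111


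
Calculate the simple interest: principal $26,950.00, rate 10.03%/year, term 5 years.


Formula: I = P * r * t
Substituting: I = $26,950.00 * 0.1003 * 5
Step: I = $26,950.00 * 0.5015
I = $13,515.43

$13,515.43


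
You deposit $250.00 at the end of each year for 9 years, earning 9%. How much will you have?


Formula: FV = PMT * ((1+r)^n - 1) / r
Growth factor: (1 + 0.09)^9 = 2.171893
Numerator: 2.171893 - 1 = 1.171893
FV = $250.00 * 1.171893 / 0.09 = $3,255.26

$3,255.26


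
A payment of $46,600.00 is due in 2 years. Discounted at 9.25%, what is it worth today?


Formula: PV = FV / (1 + r)^n
Substituting: PV = $46,600.00 / (1 + 0.0925)^2
Discount factor: (1.0925)^2 = 1.193556
PV = $46,600.00 / 1.193556 = $39,042.99

$39,042.99


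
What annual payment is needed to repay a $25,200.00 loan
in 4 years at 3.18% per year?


Formula: PMT = PV * r / (1 - (1+r)^(-n))
Denominator: 1 - (1 + 0.0318)^(-4) = 0.117697
Numerator: $25,200.00 * 0.0318 = 801.36
PMT = 801.36 / 0.117697 = $6,808.69

$6,808.69


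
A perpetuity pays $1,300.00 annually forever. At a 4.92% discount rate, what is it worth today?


Formula: PV = C / r
Substituting: PV = $1,300.00 / 0.0492
PV = $26,422.76

$26,422.76


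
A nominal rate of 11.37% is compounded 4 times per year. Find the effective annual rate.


Formula: EAR = (1 + r/m)^m - 1
Period rate: r/m = 0.1137 / 4 = 0.028425
Compounding: (1 + 0.028425)^4 = 1.11864
EAR = 1.11864 - 1 = 0.11864

0.11864


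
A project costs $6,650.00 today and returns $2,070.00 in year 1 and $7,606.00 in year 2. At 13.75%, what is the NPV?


Formula: NPV = C0 + C1/(1+r) + C2/(1+r)^2
Discount C1: $2,070.00 / (1 + 0.1375) = $1,819.78
Discount C2: $7,606.00 / (1 + 0.1375)^2 = $5,878.32
NPV = -$6,650.00 + $1,819.78 + $5,878.32 = $1,048.10

$1,048.10


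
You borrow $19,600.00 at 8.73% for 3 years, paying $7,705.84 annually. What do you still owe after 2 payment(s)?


Formula: Balance = PV*(1+r)^k - PMT*((1+r)^k - 1)/r
Growth: (1 + 0.0873)^2 = 1.182221
Accumulated factor: ((1+r)^k - 1)/r = 2.0873
Balance = $19,600.00 * 1.182221 - $7,705.84 * 2.0873
Balance = $7,087.14

$7,087.14


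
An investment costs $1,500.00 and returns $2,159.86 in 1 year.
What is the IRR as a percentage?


Formula: IRR = C1/C0 - 1
Substituting: IRR = $2,159.86 / $1,500.00 - 1
Ratio: 1.439907 - 1 = 0.439907
IRR = 43.9907%

43.9907%


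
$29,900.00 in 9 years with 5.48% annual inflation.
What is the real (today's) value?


Formula: Real value = nominal / (1 + inflation)^years
Price level: (1 + 0.0548)^9 = 1.616334
Real value = $29,900.00 / 1.616334 = $18,498.65

$18,498.65


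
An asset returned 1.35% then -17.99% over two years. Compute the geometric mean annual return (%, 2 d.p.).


Formula: Geometric mean = ((1+r1)*(1+r2))^(1/2) - 1
Product: (1 + 0.0135) * (1 + -0.1799) = 1.0135 * 0.8201 = 0.831171
Square root: 0.831171^0.5 = 0.911686
Geometric mean = 0.911686 - 1 = -0.088314
As percentage: -8.83%

-8.83%


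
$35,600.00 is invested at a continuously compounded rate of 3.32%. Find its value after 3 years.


Formula: FV = P * e^(r*t)
Exponent: r*t = 0.0332 * 3 = 0.0996
e^(0.0996) = 1.104729
FV = $35,600.00 * 1.104729 = $39,328.35

$39,328.35


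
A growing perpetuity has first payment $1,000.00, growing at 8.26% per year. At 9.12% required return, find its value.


Formula: PV = C / (r - g)
Spread: r - g = 0.0912 - 0.0826 = 0.0086
Substituting: PV = $1,000.00 / 0.0086
PV = $116,279.07

$116,279.07


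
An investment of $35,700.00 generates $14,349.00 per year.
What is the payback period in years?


Formula: Payback = investment / annual cash flow
Substituting: Payback = $35,700.00 / $14,349.00
Payback = 2.488 years

2.488 years


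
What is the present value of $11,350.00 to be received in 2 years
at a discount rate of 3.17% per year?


Formula: PV = FV / (1 + r)^n
Substituting: PV = $11,350.00 / (1 + 0.0317)^2
Discount factor: (1.0317)^2 = 1.064405
PV = $11,350.00 / 1.064405 = $10,663.24

$10,663.24


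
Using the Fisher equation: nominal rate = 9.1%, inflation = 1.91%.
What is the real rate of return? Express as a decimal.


Formula: (1 + r_real) = (1 + r_nom) / (1 + inflation)
Substituting: (1 + r_real) = 1.091 / 1.0191
(1 + r_real) = 1.070552
r_real = 1.070552 - 1 = 0.070552

0.070552


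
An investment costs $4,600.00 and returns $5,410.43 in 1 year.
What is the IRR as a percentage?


Formula: IRR = C1/C0 - 1
Substituting: IRR = $5,410.43 / $4,600.00 - 1
Ratio: 1.17618 - 1 = 0.17618
IRR = 17.618%

17.618%


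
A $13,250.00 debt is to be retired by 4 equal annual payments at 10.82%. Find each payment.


Formula: PMT = PV * r / (1 - (1+r)^(-n))
Denominator: 1 - (1 + 0.1082)^(-4) = 0.336979
Numerator: $13,250.00 * 0.1082 = 1433.65
PMT = 1433.65 / 0.336979 = $4,254.42

$4,254.42


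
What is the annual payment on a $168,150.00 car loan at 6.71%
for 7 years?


Formula: PMT = PV * r / (1 - (1+r)^(-n))
Denominator: 1 - (1 + 0.0671)^(-7) = 0.365306
Numerator: $168,150.00 * 0.0671 = 11282.865
PMT = 11282.865 / 0.365306 = $30,886.04

$30,886.04
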